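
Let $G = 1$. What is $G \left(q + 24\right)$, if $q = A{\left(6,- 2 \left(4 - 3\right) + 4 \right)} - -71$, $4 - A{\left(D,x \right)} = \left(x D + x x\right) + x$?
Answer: $81$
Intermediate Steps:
$A{\left(D,x \right)} = 4 - x - x^{2} - D x$ ($A{\left(D,x \right)} = 4 - \left(\left(x D + x x\right) + x\right) = 4 - \left(\left(D x + x^{2}\right) + x\right) = 4 - \left(\left(x^{2} + D x\right) + x\right) = 4 - \left(x + x^{2} + D x\right) = 4 - x - x^{2} - D x$)
$q = 57$ ($q = \left(4 - \left(- 2 \left(4 - 3\right) + 4\right) - \left(- 2 \left(4 - 3\right) + 4\right)^{2} - 6 \left(- 2 \left(4 - 3\right) + 4\right)\right) - -71 = \left(4 - \left(\left(-2\right) 1 + 4\right) - \left(\left(-2\right) 1 + 4\right)^{2} - 6 \left(\left(-2\right) 1 + 4\right)\right) + 71 = \left(4 - \left(-2 + 4\right) - \left(-2 + 4\right)^{2} - 6 \left(-2 + 4\right)\right) + 71 = \left(4 - 2 - 2^{2} - 6 \cdot 2\right) + 71 = \left(4 - 2 - 4 - 12\right) + 71 = -14 + 71 = 57$)
$G \left(q + 24\right) = 1 \left(57 + 24\right) = 1 \cdot 81 = 81$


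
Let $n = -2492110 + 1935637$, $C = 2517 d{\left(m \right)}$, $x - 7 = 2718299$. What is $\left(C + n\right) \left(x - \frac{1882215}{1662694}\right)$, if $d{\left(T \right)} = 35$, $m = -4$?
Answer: $- \frac{1058466176468560161}{831347} \approx -1.2732 \cdot 10^{12}$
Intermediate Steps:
$x = 2718306$ ($x = 7 + 2718299 = 2718306$)
$C = 88095$ ($C = 2517 \cdot 35 = 88095$)
$n = -556473$
$\left(C + n\right) \left(x - \frac{1882215}{1662694}\right) = \left(88095 - 556473\right) \left(2718306 - \frac{1882215}{1662694}\right) = - 468378 \left(2718306 - \frac{1882215}{1662694}\right) = \left(-468378\right) \frac{4519709194149}{1662694} = - \frac{1058466176468560161}{831347}$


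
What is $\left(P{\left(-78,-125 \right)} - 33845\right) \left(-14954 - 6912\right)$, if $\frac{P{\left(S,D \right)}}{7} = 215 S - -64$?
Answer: $3297108542$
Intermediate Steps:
$P{\left(S,D \right)} = 448 + 1505 S$ ($P{\left(S,D \right)} = 7 \left(215 S - -64\right) = 7 \left(215 S + 64\right) = 7 \left(64 + 215 S\right) = 448 + 1505 S$)
$\left(P{\left(-78,-125 \right)} - 33845\right) \left(-14954 - 6912\right) = \left(\left(448 + 1505 \left(-78\right)\right) - 33845\right) \left(-14954 - 6912\right) = \left(\left(448 - 117390\right) - 33845\right) \left(-21866\right) = \left(-116942 - 33845\right) \left(-21866\right) = \left(-150787\right) \left(-21866\right) = 3297108542$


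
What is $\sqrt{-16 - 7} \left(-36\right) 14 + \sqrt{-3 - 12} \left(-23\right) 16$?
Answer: $i \left(- 504 \sqrt{23} - 368 \sqrt{15}\right) \approx - 3842.4 i$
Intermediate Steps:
$\sqrt{-16 - 7} \left(-36\right) 14 + \sqrt{-3 - 12} \left(-23\right) 16 = \sqrt{-23} \left(-36\right) 14 + \sqrt{-15} \left(-23\right) 16 = i \sqrt{23} \left(-36\right) 14 + i \sqrt{15} \left(-23\right) 16 = - 36 i \sqrt{23} \cdot 14 + - 23 i \sqrt{15} \cdot 16 = - 504 i \sqrt{23} - 368 i \sqrt{15}$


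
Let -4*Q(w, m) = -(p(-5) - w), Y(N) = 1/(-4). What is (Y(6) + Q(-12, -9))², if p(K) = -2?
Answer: 81/16 ≈ 5.0625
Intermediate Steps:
Y(N) = -¼
Q(w, m) = -½ - w/4 (Q(w, m) = -(-1)*(-2 - w)/4 = -(2 + w)/4 = -½ - w/4)
(Y(6) + Q(-12, -9))² = (-¼ + (-½ - ¼*(-12)))² = (-¼ + (-½ + 3))² = (-¼ + 5/2)² = (9/4)² = 81/16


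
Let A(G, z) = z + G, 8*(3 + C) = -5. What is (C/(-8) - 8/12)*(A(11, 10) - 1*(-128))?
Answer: -6109/192 ≈ -31.818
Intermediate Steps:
C = -29/8 (C = -3 + (1/8)*(-5) = -3 - 5/8 = -29/8 ≈ -3.6250)
A(G, z) = G + z
(C/(-8) - 8/12)*(A(11, 10) - 1*(-128)) = (-29/8/(-8) - 8/12)*((11 + 10) - 1*(-128)) = (-29/8*(-1/8) - 8*1/12)*(21 + 128) = (29/64 - 2/3)*149 = -41/192*149 = -6109/192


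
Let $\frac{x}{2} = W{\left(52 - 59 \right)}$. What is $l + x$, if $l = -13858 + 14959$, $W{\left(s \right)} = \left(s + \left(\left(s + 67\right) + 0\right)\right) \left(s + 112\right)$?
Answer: $12231$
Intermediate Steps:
$W{\left(s \right)} = \left(67 + 2 s\right) \left(112 + s\right)$ ($W{\left(s \right)} = \left(s + \left(\left(67 + s\right) + 0\right)\right) \left(112 + s\right) = \left(s + \left(67 + s\right)\right) \left(112 + s\right) = \left(67 + 2 s\right) \left(112 + s\right)$)
$x = 11130$ ($x = 2 \left(7504 + 2 \left(52 - 59\right)^{2} + 291 \left(52 - 59\right)\right) = 2 \left(7504 + 2 \left(-7\right)^{2} + 291 \left(-7\right)\right) = 2 \left(7504 + 2 \cdot 49 - 2037\right) = 2 \left(7504 + 98 - 2037\right) = 2 \cdot 5565 = 11130$)
$l = 1101$
$l + x = 1101 + 11130 = 12231$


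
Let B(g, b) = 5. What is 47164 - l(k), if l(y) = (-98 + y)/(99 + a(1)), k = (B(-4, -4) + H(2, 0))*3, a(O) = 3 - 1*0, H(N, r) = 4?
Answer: 4810799/102 ≈ 47165.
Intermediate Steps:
a(O) = 3 (a(O) = 3 + 0 = 3)
k = 27 (k = (5 + 4)*3 = 9*3 = 27)
l(y) = -49/51 + y/102 (l(y) = (-98 + y)/(99 + 3) = (-98 + y)/102 = (-98 + y)*(1/102) = -49/51 + y/102)
47164 - l(k) = 47164 - (-49/51 + (1/102)*27) = 47164 - (-49/51 + 9/34) = 47164 - 1*(-71/102) = 47164 + 71/102 = 4810799/102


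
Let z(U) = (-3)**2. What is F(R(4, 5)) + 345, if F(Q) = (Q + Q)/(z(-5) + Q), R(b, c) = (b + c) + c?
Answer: 7963/23 ≈ 346.22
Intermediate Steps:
z(U) = 9
R(b, c) = b + 2*c
F(Q) = 2*Q/(9 + Q) (F(Q) = (Q + Q)/(9 + Q) = (2*Q)/(9 + Q) = 2*Q/(9 + Q))
F(R(4, 5)) + 345 = 2*(4 + 2*5)/(9 + (4 + 2*5)) + 345 = 2*(4 + 10)/(9 + (4 + 10)) + 345 = 2*14/(9 + 14) + 345 = 2*14/23 + 345 = 2*14*(1/23) + 345 = 28/23 + 345 = 7963/23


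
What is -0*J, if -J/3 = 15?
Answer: 0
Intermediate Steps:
J = -45 (J = -3*15 = -45)
-0*J = -0*(-45) = -32*0 = 0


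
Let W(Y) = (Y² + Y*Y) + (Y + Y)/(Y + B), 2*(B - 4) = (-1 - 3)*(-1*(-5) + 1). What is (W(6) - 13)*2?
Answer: 106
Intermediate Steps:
B = -8 (B = 4 + ((-1 - 3)*(-1*(-5) + 1))/2 = 4 + (-4*(5 + 1))/2 = 4 + (-4*6)/2 = 4 + (½)*(-24) = 4 - 12 = -8)
W(Y) = 2*Y² + 2*Y/(-8 + Y) (W(Y) = (Y² + Y*Y) + (Y + Y)/(Y - 8) = (Y² + Y²) + (2*Y)/(-8 + Y) = 2*Y² + 2*Y/(-8 + Y))
(W(6) - 13)*2 = (2*6*(1 + 6² - 8*6)/(-8 + 6) - 13)*2 = (2*6*(1 + 36 - 48)/(-2) - 13)*2 = (2*6*(-½)*(-11) - 13)*2 = (66 - 13)*2 = 53*2 = 106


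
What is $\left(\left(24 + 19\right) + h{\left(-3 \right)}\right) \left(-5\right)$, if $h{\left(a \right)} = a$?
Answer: $-200$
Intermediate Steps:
$\left(\left(24 + 19\right) + h{\left(-3 \right)}\right) \left(-5\right) = \left(\left(24 + 19\right) - 3\right) \left(-5\right) = \left(43 - 3\right) \left(-5\right) = 40 \left(-5\right) = -200$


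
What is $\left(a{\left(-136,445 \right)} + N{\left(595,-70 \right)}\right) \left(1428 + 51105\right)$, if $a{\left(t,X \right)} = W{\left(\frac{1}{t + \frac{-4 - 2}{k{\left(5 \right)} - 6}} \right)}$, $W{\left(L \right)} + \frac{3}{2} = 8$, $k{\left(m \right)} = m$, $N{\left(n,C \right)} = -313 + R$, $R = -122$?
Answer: $- \frac{45020781}{2} \approx -2.251 \cdot 10^{7}$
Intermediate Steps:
$N{\left(n,C \right)} = -435$ ($N{\left(n,C \right)} = -313 - 122 = -435$)
$W{\left(L \right)} = \frac{13}{2}$ ($W{\left(L \right)} = - \frac{3}{2} + 8 = \frac{13}{2}$)
$a{\left(t,X \right)} = \frac{13}{2}$
$\left(a{\left(-136,445 \right)} + N{\left(595,-70 \right)}\right) \left(1428 + 51105\right) = \left(\frac{13}{2} - 435\right) \left(1428 + 51105\right) = \left(- \frac{857}{2}\right) 52533 = - \frac{45020781}{2}$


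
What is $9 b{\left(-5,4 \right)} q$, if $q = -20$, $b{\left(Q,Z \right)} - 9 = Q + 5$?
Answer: $-1620$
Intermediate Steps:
$b{\left(Q,Z \right)} = 14 + Q$ ($b{\left(Q,Z \right)} = 9 + \left(Q + 5\right) = 9 + \left(5 + Q\right) = 14 + Q$)
$9 b{\left(-5,4 \right)} q = 9 \left(14 - 5\right) \left(-20\right) = 9 \cdot 9 \left(-20\right) = 81 \left(-20\right) = -1620$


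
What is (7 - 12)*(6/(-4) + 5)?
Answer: -35/2 ≈ -17.500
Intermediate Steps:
(7 - 12)*(6/(-4) + 5) = -5*(-¼*6 + 5) = -5*(-3/2 + 5) = -5*7/2 = -35/2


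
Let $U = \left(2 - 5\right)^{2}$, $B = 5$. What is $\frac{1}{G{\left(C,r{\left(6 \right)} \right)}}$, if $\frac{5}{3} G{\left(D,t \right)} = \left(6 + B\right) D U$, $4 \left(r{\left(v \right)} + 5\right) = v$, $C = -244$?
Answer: $- \frac{5}{72468} \approx -6.8996 \cdot 10^{-5}$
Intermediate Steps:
$r{\left(v \right)} = -5 + \frac{v}{4}$
$U = 9$ ($U = \left(-3\right)^{2} = 9$)
$G{\left(D,t \right)} = \frac{297 D}{5}$ ($G{\left(D,t \right)} = \frac{3 \left(6 + 5\right) D 9}{5} = \frac{3 \cdot 11 D 9}{5} = \frac{3 \cdot 99 D}{5} = \frac{297 D}{5}$)
$\frac{1}{G{\left(C,r{\left(6 \right)} \right)}} = \frac{1}{\frac{297}{5} \left(-244\right)} = \frac{1}{- \frac{72468}{5}} = - \frac{5}{72468}$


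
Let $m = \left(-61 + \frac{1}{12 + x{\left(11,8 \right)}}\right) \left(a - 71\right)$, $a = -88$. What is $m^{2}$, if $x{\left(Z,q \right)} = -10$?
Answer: $\frac{370139121}{4} \approx 9.2535 \cdot 10^{7}$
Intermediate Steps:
$m = \frac{19239}{2}$ ($m = \left(-61 + \frac{1}{12 - 10}\right) \left(-88 - 71\right) = \left(-61 + \frac{1}{2}\right) \left(-159\right) = \left(- \frac{121}{2}\right) \left(-159\right) = \frac{19239}{2} \approx 9619.5$)
$m^{2} = \left(\frac{19239}{2}\right)^{2} = \frac{370139121}{4}$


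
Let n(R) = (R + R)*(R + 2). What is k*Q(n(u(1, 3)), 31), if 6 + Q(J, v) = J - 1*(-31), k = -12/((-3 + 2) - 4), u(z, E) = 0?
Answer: 60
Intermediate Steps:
k = 12/5 (k = -12/(-1 - 4) = -12/(-5) = -12*(-⅕) = 12/5 ≈ 2.4000)
n(R) = 2*R*(2 + R) (n(R) = (2*R)*(2 + R) = 2*R*(2 + R))
Q(J, v) = 25 + J (Q(J, v) = -6 + (J - 1*(-31)) = -6 + (J + 31) = -6 + (31 + J) = 25 + J)
k*Q(n(u(1, 3)), 31) = 12*(25 + 2*0*(2 + 0))/5 = 12*(25 + 2*0*2)/5 = 12*(25 + 0)/5 = (12/5)*25 = 60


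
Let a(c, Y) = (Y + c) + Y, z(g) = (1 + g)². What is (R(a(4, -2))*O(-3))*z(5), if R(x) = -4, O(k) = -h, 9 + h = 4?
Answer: -720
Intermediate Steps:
h = -5 (h = -9 + 4 = -5)
a(c, Y) = c + 2*Y
O(k) = 5 (O(k) = -1*(-5) = 5)
(R(a(4, -2))*O(-3))*z(5) = (-4*5)*(1 + 5)² = -20*6² = -20*36 = -720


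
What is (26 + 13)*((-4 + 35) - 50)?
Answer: -741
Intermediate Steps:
(26 + 13)*((-4 + 35) - 50) = 39*(31 - 50) = 39*(-19) = -741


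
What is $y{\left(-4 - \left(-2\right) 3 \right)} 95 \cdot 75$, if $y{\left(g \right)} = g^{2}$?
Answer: $28500$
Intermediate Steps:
$y{\left(-4 - \left(-2\right) 3 \right)} 95 \cdot 75 = \left(-4 - \left(-2\right) 3\right)^{2} \cdot 95 \cdot 75 = \left(-4 - -6\right)^{2} \cdot 95 \cdot 75 = \left(-4 + 6\right)^{2} \cdot 95 \cdot 75 = 2^{2} \cdot 95 \cdot 75 = 4 \cdot 95 \cdot 75 = 380 \cdot 75 = 28500$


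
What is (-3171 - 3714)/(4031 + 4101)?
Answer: -6885/8132 ≈ -0.84665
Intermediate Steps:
(-3171 - 3714)/(4031 + 4101) = -6885/8132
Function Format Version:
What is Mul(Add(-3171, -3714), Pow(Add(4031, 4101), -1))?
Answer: Rational(-6885, 8132) ≈ -0.84665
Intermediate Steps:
Mul(Add(-3171, -3714), Pow(Add(4031, 4101), -1)) = Mul(-6885, Pow(8132, -1)) = Mul(-6885, Rational(1, 8132)) = Rational(-6885, 8132)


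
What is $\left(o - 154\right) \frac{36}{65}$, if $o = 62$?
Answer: $- \frac{3312}{65} \approx -50.954$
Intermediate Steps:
$\left(o - 154\right) \frac{36}{65} = \left(62 - 154\right) \frac{36}{65} = - 92 \cdot 36 \cdot \frac{1}{65} = \left(-92\right) \frac{36}{65} = - \frac{3312}{65}$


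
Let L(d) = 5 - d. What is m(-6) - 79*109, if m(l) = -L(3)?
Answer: -8613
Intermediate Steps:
m(l) = -2 (m(l) = -(5 - 1*3) = -(5 - 3) = -1*2 = -2)
m(-6) - 79*109 = -2 - 79*109 = -2 - 8611 = -8613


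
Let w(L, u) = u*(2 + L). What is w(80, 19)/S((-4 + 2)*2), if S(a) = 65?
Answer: 1558/65 ≈ 23.969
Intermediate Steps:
w(80, 19)/S((-4 + 2)*2) = (19*(2 + 80))/65 = (19*82)*(1/65) = 1558*(1/65) = 1558/65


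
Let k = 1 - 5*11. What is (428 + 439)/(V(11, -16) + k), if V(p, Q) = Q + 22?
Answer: -289/16 ≈ -18.063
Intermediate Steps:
V(p, Q) = 22 + Q
k = -54 (k = 1 - 55 = -54)
(428 + 439)/(V(11, -16) + k) = (428 + 439)/((22 - 16) - 54) = 867/(6 - 54) = 867/(-48) = 867*(-1/48) = -289/16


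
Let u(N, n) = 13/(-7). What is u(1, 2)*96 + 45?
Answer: -933/7 ≈ -133.29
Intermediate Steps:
u(N, n) = -13/7 (u(N, n) = 13*(-⅐) = -13/7)
u(1, 2)*96 + 45 = -13/7*96 + 45 = -1248/7 + 45 = -933/7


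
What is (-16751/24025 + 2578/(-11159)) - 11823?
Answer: -3169935750284/268094975 ≈ -11824.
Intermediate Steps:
(-16751/24025 + 2578/(-11159)) - 11823 = (-16751*1/24025 + 2578*(-1/11159)) - 11823 = (-16751/24025 - 2578/11159) - 11823 = -248860859/268094975 - 11823 = -3169935750284/268094975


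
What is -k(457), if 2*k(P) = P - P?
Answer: 0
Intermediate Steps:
k(P) = 0 (k(P) = (P - P)/2 = (½)*0 = 0)
-k(457) = -1*0 = 0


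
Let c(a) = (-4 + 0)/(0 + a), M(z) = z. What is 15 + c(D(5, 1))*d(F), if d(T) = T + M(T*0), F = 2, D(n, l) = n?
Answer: 67/5 ≈ 13.400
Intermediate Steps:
d(T) = T (d(T) = T + T*0 = T + 0 = T)
c(a) = -4/a
15 + c(D(5, 1))*d(F) = 15 - 4/5*2 = 15 - 4*⅕*2 = 15 - ⅘*2 = 15 - 8/5 = 67/5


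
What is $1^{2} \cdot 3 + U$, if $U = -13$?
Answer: $-10$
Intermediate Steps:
$1^{2} \cdot 3 + U = 1^{2} \cdot 3 - 13 = 1 \cdot 3 - 13 = 3 - 13 = -10$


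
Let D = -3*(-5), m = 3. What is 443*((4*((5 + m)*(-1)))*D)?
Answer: -212640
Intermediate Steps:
D = 15
443*((4*((5 + m)*(-1)))*D) = 443*((4*((5 + 3)*(-1)))*15) = 443*((4*(8*(-1)))*15) = 443*((4*(-8))*15) = 443*(-32*15) = 443*(-480) = -212640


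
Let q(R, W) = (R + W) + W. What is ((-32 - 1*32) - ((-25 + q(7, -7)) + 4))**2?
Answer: 1296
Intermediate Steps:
q(R, W) = R + 2*W
((-32 - 1*32) - ((-25 + q(7, -7)) + 4))**2 = ((-32 - 1*32) - ((-25 + (7 + 2*(-7))) + 4))**2 = ((-32 - 32) - ((-25 + (7 - 14)) + 4))**2 = (-64 - ((-25 - 7) + 4))**2 = (-64 - (-32 + 4))**2 = (-64 - 1*(-28))**2 = (-64 + 28)**2 = (-36)**2 = 1296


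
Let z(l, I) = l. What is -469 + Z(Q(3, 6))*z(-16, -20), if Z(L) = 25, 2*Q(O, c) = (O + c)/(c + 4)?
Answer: -869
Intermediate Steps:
Q(O, c) = (O + c)/(2*(4 + c)) (Q(O, c) = ((O + c)/(c + 4))/2 = ((O + c)/(4 + c))/2 = (O + c)/(2*(4 + c)))
-469 + Z(Q(3, 6))*z(-16, -20) = -469 + 25*(-16) = -469 - 400 = -869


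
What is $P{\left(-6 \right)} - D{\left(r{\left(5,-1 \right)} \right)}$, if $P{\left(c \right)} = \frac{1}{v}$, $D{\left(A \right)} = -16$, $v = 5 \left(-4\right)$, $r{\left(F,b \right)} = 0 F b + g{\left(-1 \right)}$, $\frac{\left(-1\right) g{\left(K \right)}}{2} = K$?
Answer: $\frac{319}{20} \approx 15.95$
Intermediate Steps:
$g{\left(K \right)} = - 2 K$
$r{\left(F,b \right)} = 2$ ($r{\left(F,b \right)} = 0 F b - -2 = 0 b + 2 = 0 + 2 = 2$)
$v = -20$
$P{\left(c \right)} = - \frac{1}{20}$ ($P{\left(c \right)} = \frac{1}{-20} = - \frac{1}{20}$)
$P{\left(-6 \right)} - D{\left(r{\left(5,-1 \right)} \right)} = - \frac{1}{20} - -16 = - \frac{1}{20} + 16 = \frac{319}{20}$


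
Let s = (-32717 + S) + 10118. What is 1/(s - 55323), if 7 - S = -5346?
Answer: -1/72569 ≈ -1.3780e-5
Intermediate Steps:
S = 5353 (S = 7 - 1*(-5346) = 7 + 5346 = 5353)
s = -17246 (s = (-32717 + 5353) + 10118 = -27364 + 10118 = -17246)
1/(s - 55323) = 1/(-17246 - 55323) = 1/(-72569) = -1/72569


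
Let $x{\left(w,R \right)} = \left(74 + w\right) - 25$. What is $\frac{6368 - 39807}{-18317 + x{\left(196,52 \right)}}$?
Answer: $\frac{33439}{18072} \approx 1.8503$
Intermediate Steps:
$x{\left(w,R \right)} = 49 + w$
$\frac{6368 - 39807}{-18317 + x{\left(196,52 \right)}} = \frac{6368 - 39807}{-18317 + \left(49 + 196\right)} = - \frac{33439}{-18317 + 245} = - \frac{33439}{-18072} = \left(-33439\right) \left(- \frac{1}{18072}\right) = \frac{33439}{18072}$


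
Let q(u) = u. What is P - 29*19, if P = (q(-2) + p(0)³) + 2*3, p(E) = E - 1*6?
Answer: -763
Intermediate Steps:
p(E) = -6 + E (p(E) = E - 6 = -6 + E)
P = -212 (P = (-2 + (-6 + 0)³) + 2*3 = (-2 + (-6)³) + 6 = (-2 - 216) + 6 = -218 + 6 = -212)
P - 29*19 = -212 - 29*19 = -212 - 551 = -763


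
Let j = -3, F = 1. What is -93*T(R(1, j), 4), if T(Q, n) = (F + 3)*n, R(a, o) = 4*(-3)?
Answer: -1488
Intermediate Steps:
R(a, o) = -12
T(Q, n) = 4*n (T(Q, n) = (1 + 3)*n = 4*n)
-93*T(R(1, j), 4) = -372*4 = -93*16 = -1488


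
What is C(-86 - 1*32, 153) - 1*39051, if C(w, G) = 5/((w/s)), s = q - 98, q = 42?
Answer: -2303869/59 ≈ -39049.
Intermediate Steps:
s = -56 (s = 42 - 98 = -56)
C(w, G) = -280/w (C(w, G) = 5/((w/(-56))) = 5/((w*(-1/56))) = 5/((-w/56)) = 5*(-56/w) = -280/w)
C(-86 - 1*32, 153) - 1*39051 = -280/(-86 - 1*32) - 1*39051 = -280/(-86 - 32) - 39051 = -280/(-118) - 39051 = -280*(-1/118) - 39051 = 140/59 - 39051 = -2303869/59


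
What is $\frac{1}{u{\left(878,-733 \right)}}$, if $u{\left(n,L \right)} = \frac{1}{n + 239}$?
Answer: $1117$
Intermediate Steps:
$u{\left(n,L \right)} = \frac{1}{239 + n}$
$\frac{1}{u{\left(878,-733 \right)}} = \frac{1}{\frac{1}{239 + 878}} = \frac{1}{\frac{1}{1117}} = 1117$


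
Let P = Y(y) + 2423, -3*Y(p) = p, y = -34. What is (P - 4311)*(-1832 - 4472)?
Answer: 35491520/3 ≈ 1.1831e+7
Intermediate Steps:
Y(p) = -p/3
P = 7303/3 (P = -1/3*(-34) + 2423 = 34/3 + 2423 = 7303/3 ≈ 2434.3)
(P - 4311)*(-1832 - 4472) = (7303/3 - 4311)*(-1832 - 4472) = -5630/3*(-6304) = 35491520/3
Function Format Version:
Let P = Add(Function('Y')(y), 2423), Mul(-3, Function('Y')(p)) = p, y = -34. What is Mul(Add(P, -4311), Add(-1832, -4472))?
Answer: Rational(35491520, 3) ≈ 1.1831e+7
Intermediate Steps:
Function('Y')(p) = Mul(Rational(-1, 3), p)
P = Rational(7303, 3) (P = Add(Mul(Rational(-1, 3), -34), 2423) = Add(Rational(34, 3), 2423) = Rational(7303, 3) ≈ 2434.3)
Mul(Add(P, -4311), Add(-1832, -4472)) = Mul(Add(Rational(7303, 3), -4311), Add(-1832, -4472)) = Mul(Rational(-5630, 3), -6304) = Rational(35491520, 3)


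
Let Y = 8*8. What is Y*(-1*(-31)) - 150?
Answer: 1834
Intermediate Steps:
Y = 64
Y*(-1*(-31)) - 150 = 64*(-1*(-31)) - 150 = 64*31 - 150 = 1984 - 150 = 1834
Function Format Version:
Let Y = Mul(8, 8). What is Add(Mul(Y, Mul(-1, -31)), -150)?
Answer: 1834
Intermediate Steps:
Y = 64
Add(Mul(Y, Mul(-1, -31)), -150) = Add(Mul(64, Mul(-1, -31)), -150) = Add(Mul(64, 31), -150) = Add(1984, -150) = 1834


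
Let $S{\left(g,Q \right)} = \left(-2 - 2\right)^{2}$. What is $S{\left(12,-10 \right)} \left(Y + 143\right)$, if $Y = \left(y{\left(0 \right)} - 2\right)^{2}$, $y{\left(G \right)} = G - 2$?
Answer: $2544$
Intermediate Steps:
$y{\left(G \right)} = -2 + G$
$S{\left(g,Q \right)} = 16$ ($S{\left(g,Q \right)} = \left(-4\right)^{2} = 16$)
$Y = 16$ ($Y = \left(\left(-2 + 0\right) - 2\right)^{2} = \left(-2 - 2\right)^{2} = \left(-4\right)^{2} = 16$)
$S{\left(12,-10 \right)} \left(Y + 143\right) = 16 \left(16 + 143\right) = 16 \cdot 159 = 2544$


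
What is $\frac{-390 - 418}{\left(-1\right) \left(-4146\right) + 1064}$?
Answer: $- \frac{404}{2605} \approx -0.15509$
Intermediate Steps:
$\frac{-390 - 418}{\left(-1\right) \left(-4146\right) + 1064} = - \frac{808}{4146 + 1064} = - \frac{808}{5210} = \left(-808\right) \frac{1}{5210} = - \frac{404}{2605}$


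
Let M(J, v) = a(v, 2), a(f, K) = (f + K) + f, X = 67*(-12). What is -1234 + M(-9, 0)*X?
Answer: -2842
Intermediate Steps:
X = -804
a(f, K) = K + 2*f (a(f, K) = (K + f) + f = K + 2*f)
M(J, v) = 2 + 2*v
-1234 + M(-9, 0)*X = -1234 + (2 + 2*0)*(-804) = -1234 + (2 + 0)*(-804) = -1234 + 2*(-804) = -1234 - 1608 = -2842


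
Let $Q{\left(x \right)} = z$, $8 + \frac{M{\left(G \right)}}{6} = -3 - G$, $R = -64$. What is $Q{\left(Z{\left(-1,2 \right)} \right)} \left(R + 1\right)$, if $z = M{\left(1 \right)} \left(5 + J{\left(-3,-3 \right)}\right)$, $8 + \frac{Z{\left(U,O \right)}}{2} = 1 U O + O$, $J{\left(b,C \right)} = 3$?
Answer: $36288$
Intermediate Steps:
$M{\left(G \right)} = -66 - 6 G$ ($M{\left(G \right)} = -48 + 6 \left(-3 - G\right) = -48 - \left(18 + 6 G\right) = -66 - 6 G$)
$Z{\left(U,O \right)} = -16 + 2 O + 2 O U$ ($Z{\left(U,O \right)} = -16 + 2 \left(1 U O + O\right) = -16 + 2 \left(U O + O\right) = -16 + 2 \left(O U + O\right) = -16 + 2 \left(O + O U\right) = -16 + \left(2 O + 2 O U\right) = -16 + 2 O + 2 O U$)
$z = -576$ ($z = \left(-66 - 6\right) \left(5 + 3\right) = \left(-66 - 6\right) 8 = \left(-72\right) 8 = -576$)
$Q{\left(x \right)} = -576$
$Q{\left(Z{\left(-1,2 \right)} \right)} \left(R + 1\right) = - 576 \left(-64 + 1\right) = \left(-576\right) \left(-63\right) = 36288$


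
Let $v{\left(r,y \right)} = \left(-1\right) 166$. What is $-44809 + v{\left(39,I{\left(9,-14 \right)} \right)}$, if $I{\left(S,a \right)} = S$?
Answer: $-44975$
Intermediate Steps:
$v{\left(r,y \right)} = -166$
$-44809 + v{\left(39,I{\left(9,-14 \right)} \right)} = -44809 - 166 = -44975$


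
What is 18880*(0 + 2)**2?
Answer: 75520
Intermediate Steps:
18880*(0 + 2)**2 = 18880*2**2 = 18880*4 = 75520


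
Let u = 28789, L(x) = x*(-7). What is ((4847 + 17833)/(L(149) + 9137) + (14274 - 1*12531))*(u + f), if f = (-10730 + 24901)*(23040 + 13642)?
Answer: 1224290589803757/1349 ≈ 9.0755e+11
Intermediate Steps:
L(x) = -7*x
f = 519820622 (f = 14171*36682 = 519820622)
((4847 + 17833)/(L(149) + 9137) + (14274 - 1*12531))*(u + f) = ((4847 + 17833)/(-7*149 + 9137) + (14274 - 1*12531))*(28789 + 519820622) = (22680/(-1043 + 9137) + (14274 - 12531))*519849411 = (22680/8094 + 1743)*519849411 = (22680*(1/8094) + 1743)*519849411 = (3780/1349 + 1743)*519849411 = (2355087/1349)*519849411 = 1224290589803757/1349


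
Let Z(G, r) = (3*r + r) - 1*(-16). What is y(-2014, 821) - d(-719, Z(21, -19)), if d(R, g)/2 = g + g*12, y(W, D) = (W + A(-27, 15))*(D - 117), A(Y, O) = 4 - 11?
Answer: -1421224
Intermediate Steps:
A(Y, O) = -7
Z(G, r) = 16 + 4*r (Z(G, r) = 4*r + 16 = 16 + 4*r)
y(W, D) = (-117 + D)*(-7 + W) (y(W, D) = (W - 7)*(D - 117) = (-7 + W)*(-117 + D) = (-117 + D)*(-7 + W))
d(R, g) = 26*g (d(R, g) = 2*(g + g*12) = 2*(g + 12*g) = 2*(13*g) = 26*g)
y(-2014, 821) - d(-719, Z(21, -19)) = (819 - 117*(-2014) - 7*821 + 821*(-2014)) - 26*(16 + 4*(-19)) = (819 + 235638 - 5747 - 1653494) - 26*(16 - 76) = -1422784 - 26*(-60) = -1422784 - 1*(-1560) = -1422784 + 1560 = -1421224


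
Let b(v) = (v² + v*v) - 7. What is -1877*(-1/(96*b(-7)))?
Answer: 1877/8736 ≈ 0.21486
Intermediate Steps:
b(v) = -7 + 2*v² (b(v) = (v² + v²) - 7 = 2*v² - 7 = -7 + 2*v²)
-1877*(-1/(96*b(-7))) = -1877*(-1/(96*(-7 + 2*(-7)²))) = -1877*(-1/(96*(-7 + 2*49))) = -1877*(-1/(96*(-7 + 98))) = -1877/((-96*91)) = -1877/(-8736) = -1877*(-1/8736) = 1877/8736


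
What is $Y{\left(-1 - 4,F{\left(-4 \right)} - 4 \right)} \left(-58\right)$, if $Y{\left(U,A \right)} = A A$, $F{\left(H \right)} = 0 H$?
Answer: $-928$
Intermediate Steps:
$F{\left(H \right)} = 0$
$Y{\left(U,A \right)} = A^{2}$
$Y{\left(-1 - 4,F{\left(-4 \right)} - 4 \right)} \left(-58\right) = \left(0 - 4\right)^{2} \left(-58\right) = \left(-4\right)^{2} \left(-58\right) = 16 \left(-58\right) = -928$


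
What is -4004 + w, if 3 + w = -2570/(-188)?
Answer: -375373/94 ≈ -3993.3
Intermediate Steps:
w = 1003/94 (w = -3 - 2570/(-188) = -3 - 2570*(-1/188) = -3 + 1285/94 = 1003/94 ≈ 10.670)
-4004 + w = -4004 + 1003/94 = -375373/94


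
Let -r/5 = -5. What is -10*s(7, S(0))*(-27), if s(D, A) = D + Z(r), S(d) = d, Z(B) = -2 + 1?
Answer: 1620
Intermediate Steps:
r = 25 (r = -5*(-5) = 25)
Z(B) = -1
s(D, A) = -1 + D (s(D, A) = D - 1 = -1 + D)
-10*s(7, S(0))*(-27) = -10*(-1 + 7)*(-27) = -10*6*(-27) = -60*(-27) = 1620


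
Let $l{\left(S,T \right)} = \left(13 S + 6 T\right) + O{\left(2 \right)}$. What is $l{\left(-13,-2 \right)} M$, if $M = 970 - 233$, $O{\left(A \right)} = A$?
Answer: $-131923$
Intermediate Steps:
$M = 737$ ($M = 970 - 233 = 737$)
$l{\left(S,T \right)} = 2 + 6 T + 13 S$ ($l{\left(S,T \right)} = \left(13 S + 6 T\right) + 2 = \left(6 T + 13 S\right) + 2 = 2 + 6 T + 13 S$)
$l{\left(-13,-2 \right)} M = \left(2 + 6 \left(-2\right) + 13 \left(-13\right)\right) 737 = \left(2 - 12 - 169\right) 737 = \left(-179\right) 737 = -131923$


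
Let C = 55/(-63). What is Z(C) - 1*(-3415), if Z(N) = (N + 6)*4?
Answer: 216437/63 ≈ 3435.5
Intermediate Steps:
C = -55/63 (C = 55*(-1/63) = -55/63 ≈ -0.87302)
Z(N) = 24 + 4*N (Z(N) = (6 + N)*4 = 24 + 4*N)
Z(C) - 1*(-3415) = (24 + 4*(-55/63)) - 1*(-3415) = (24 - 220/63) + 3415 = 1292/63 + 3415 = 216437/63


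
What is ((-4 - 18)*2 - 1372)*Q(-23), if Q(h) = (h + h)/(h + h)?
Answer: -1416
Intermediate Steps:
Q(h) = 1 (Q(h) = (2*h)/((2*h)) = (2*h)*(1/(2*h)) = 1)
((-4 - 18)*2 - 1372)*Q(-23) = ((-4 - 18)*2 - 1372)*1 = (-22*2 - 1372)*1 = (-44 - 1372)*1 = -1416*1 = -1416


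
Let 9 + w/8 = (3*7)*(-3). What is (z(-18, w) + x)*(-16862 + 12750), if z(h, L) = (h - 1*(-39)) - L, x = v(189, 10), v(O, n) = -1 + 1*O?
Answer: -3227920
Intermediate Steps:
v(O, n) = -1 + O
x = 188 (x = -1 + 189 = 188)
w = -576 (w = -72 + 8*((3*7)*(-3)) = -72 + 8*(21*(-3)) = -72 + 8*(-63) = -72 - 504 = -576)
z(h, L) = 39 + h - L (z(h, L) = (h + 39) - L = (39 + h) - L = 39 + h - L)
(z(-18, w) + x)*(-16862 + 12750) = ((39 - 18 - 1*(-576)) + 188)*(-16862 + 12750) = ((39 - 18 + 576) + 188)*(-4112) = (597 + 188)*(-4112) = 785*(-4112) = -3227920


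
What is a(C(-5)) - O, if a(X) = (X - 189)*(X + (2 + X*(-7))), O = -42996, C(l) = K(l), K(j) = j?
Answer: 36788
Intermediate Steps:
C(l) = l
a(X) = (-189 + X)*(2 - 6*X) (a(X) = (-189 + X)*(X + (2 - 7*X)) = (-189 + X)*(2 - 6*X))
a(C(-5)) - O = (-378 - 6*(-5)² + 1136*(-5)) - 1*(-42996) = (-378 - 6*25 - 5680) + 42996 = (-378 - 150 - 5680) + 42996 = -6208 + 42996 = 36788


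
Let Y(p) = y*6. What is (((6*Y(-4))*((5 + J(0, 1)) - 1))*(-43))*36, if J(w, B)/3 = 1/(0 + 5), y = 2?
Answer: -2563488/5 ≈ -5.1270e+5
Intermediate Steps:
J(w, B) = 3/5 (J(w, B) = 3/(0 + 5) = 3/5)
Y(p) = 12 (Y(p) = 2*6 = 12)
(((6*Y(-4))*((5 + J(0, 1)) - 1))*(-43))*36 = (((6*12)*((5 + 3/5) - 1))*(-43))*36 = ((72*(28/5 - 1))*(-43))*36 = ((72*(23/5))*(-43))*36 = ((1656/5)*(-43))*36 = -71208/5*36 = -2563488/5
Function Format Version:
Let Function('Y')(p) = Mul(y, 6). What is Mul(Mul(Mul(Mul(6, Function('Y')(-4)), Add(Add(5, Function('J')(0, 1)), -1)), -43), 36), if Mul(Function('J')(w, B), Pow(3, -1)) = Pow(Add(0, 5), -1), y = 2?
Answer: Rational(-2563488, 5) ≈ -5.1270e+5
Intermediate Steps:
Function('J')(w, B) = Rational(3, 5) (Function('J')(w, B) = Mul(3, Pow(Add(0, 5), -1)) = Mul(3, Pow(5, -1)) = Mul(3, Rational(1, 5)) = Rational(3, 5))
Function('Y')(p) = 12 (Function('Y')(p) = Mul(2, 6) = 12)
Mul(Mul(Mul(Mul(6, Function('Y')(-4)), Add(Add(5, Function('J')(0, 1)), -1)), -43), 36) = Mul(Mul(Mul(Mul(6, 12), Add(Add(5, Rational(3, 5)), -1)), -43), 36) = Mul(Mul(Mul(72, Add(Rational(28, 5), -1)), -43), 36) = Mul(Mul(Mul(72, Rational(23, 5)), -43), 36) = Mul(Mul(Rational(1656, 5), -43), 36) = Mul(Rational(-71208, 5), 36) = Rational(-2563488, 5)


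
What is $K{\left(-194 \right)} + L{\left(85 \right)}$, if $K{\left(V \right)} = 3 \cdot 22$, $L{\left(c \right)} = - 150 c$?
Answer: $-12684$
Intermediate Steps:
$K{\left(V \right)} = 66$
$K{\left(-194 \right)} + L{\left(85 \right)} = 66 - 12750 = -12684$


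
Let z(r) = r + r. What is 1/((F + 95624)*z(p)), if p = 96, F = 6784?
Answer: 1/19662336 ≈ 5.0859e-8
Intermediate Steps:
z(r) = 2*r
1/((F + 95624)*z(p)) = 1/((6784 + 95624)*((2*96))) = 1/(102408*192) = (1/102408)*(1/192) = 1/19662336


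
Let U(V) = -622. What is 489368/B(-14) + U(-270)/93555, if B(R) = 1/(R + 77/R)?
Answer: -892765053802/93555 ≈ -9.5427e+6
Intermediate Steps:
489368/B(-14) + U(-270)/93555 = 489368/((-14/(77 + (-14)²))) - 622/93555 = 489368/((-14/(77 + 196))) - 622*1/93555 = 489368/((-14/273)) - 622/93555 = 489368/((-14*1/273)) - 622/93555 = 489368/(-2/39) - 622/93555 = 489368*(-39/2) - 622/93555 = -9542676 - 622/93555 = -892765053802/93555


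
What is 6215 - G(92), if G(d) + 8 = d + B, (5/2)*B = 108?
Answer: 30439/5 ≈ 6087.8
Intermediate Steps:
B = 216/5 (B = (⅖)*108 = 216/5 ≈ 43.200)
G(d) = 176/5 + d (G(d) = -8 + (d + 216/5) = -8 + (216/5 + d) = 176/5 + d)
6215 - G(92) = 6215 - (176/5 + 92) = 6215 - 1*636/5 = 6215 - 636/5 = 30439/5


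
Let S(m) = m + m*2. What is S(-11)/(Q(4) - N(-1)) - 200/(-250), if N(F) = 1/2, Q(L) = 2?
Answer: -106/5 ≈ -21.200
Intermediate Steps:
S(m) = 3*m (S(m) = m + 2*m = 3*m)
N(F) = ½
S(-11)/(Q(4) - N(-1)) - 200/(-250) = (3*(-11))/(2 - 1*½) - 200/(-250) = -33/(2 - ½) - 200*(-1/250) = -33/3/2 + ⅘ = -33*⅔ + ⅘ = -22 + ⅘ = -106/5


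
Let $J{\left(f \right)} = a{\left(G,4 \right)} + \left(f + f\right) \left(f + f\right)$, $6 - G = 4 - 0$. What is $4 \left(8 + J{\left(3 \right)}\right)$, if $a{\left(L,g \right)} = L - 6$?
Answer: $160$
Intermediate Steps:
$G = 2$ ($G = 6 - \left(4 - 0\right) = 6 - \left(4 + 0\right) = 6 - 4 = 2$)
$a{\left(L,g \right)} = -6 + L$ ($a{\left(L,g \right)} = L - 6 = -6 + L$)
$J{\left(f \right)} = -4 + 4 f^{2}$ ($J{\left(f \right)} = \left(-6 + 2\right) + \left(f + f\right) \left(f + f\right) = -4 + 2 f 2 f = -4 + 4 f^{2}$)
$4 \left(8 + J{\left(3 \right)}\right) = 4 \left(8 - \left(4 - 4 \cdot 3^{2}\right)\right) = 4 \left(8 + \left(-4 + 4 \cdot 9\right)\right) = 4 \left(8 + \left(-4 + 36\right)\right) = 4 \left(8 + 32\right) = 4 \cdot 40 = 160$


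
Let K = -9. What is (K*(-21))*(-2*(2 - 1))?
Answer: -378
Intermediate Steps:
(K*(-21))*(-2*(2 - 1)) = (-9*(-21))*(-2*(2 - 1)) = 189*(-2*1) = 189*(-2) = -378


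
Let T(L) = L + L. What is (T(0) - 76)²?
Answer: 5776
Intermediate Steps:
T(L) = 2*L
(T(0) - 76)² = (2*0 - 76)² = (0 - 76)² = (-76)² = 5776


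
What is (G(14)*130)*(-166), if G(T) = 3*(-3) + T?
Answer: -107900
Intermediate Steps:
G(T) = -9 + T
(G(14)*130)*(-166) = ((-9 + 14)*130)*(-166) = (5*130)*(-166) = 650*(-166) = -107900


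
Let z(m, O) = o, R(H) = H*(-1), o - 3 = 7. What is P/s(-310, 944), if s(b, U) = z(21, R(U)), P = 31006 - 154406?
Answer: -12340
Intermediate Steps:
o = 10 (o = 3 + 7 = 10)
R(H) = -H
P = -123400
z(m, O) = 10
s(b, U) = 10
P/s(-310, 944) = -123400/10 = -123400*⅒ = -12340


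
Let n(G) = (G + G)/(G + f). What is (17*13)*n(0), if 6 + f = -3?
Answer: 0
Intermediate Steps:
f = -9 (f = -6 - 3 = -9)
n(G) = 2*G/(-9 + G) (n(G) = (G + G)/(G - 9) = (2*G)/(-9 + G) = 2*G/(-9 + G))
(17*13)*n(0) = (17*13)*(2*0/(-9 + 0)) = 221*(2*0/(-9)) = 221*(2*0*(-⅑)) = 221*0 = 0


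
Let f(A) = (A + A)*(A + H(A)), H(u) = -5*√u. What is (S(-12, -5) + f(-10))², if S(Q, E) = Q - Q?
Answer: -60000 + 40000*I*√10 ≈ -60000.0 + 1.2649e+5*I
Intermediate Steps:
S(Q, E) = 0
f(A) = 2*A*(A - 5*√A) (f(A) = (A + A)*(A - 5*√A) = (2*A)*(A - 5*√A) = 2*A*(A - 5*√A))
(S(-12, -5) + f(-10))² = (0 + (-(-100)*I*√10 + 2*(-10)²))² = (0 + (-(-100)*I*√10 + 2*100))² = (0 + (100*I*√10 + 200))² = (0 + (200 + 100*I*√10))² = (200 + 100*I*√10)²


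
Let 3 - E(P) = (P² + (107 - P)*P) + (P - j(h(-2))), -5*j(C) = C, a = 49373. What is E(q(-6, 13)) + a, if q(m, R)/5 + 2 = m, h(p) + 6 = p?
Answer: 268488/5 ≈ 53698.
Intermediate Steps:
h(p) = -6 + p
j(C) = -C/5
q(m, R) = -10 + 5*m
E(P) = 23/5 - P - P² - P*(107 - P) (E(P) = 3 - ((P² + (107 - P)*P) + (P - (-1)*(-6 - 2)/5)) = 3 - ((P² + P*(107 - P)) + (P - (-1)*(-8)/5)) = 3 - ((P² + P*(107 - P)) + (P - 1*8/5)) = 3 - ((P² + P*(107 - P)) + (P - 8/5)) = 3 - ((P² + P*(107 - P)) + (-8/5 + P)) = 3 - (-8/5 + P + P² + P*(107 - P)) = 3 + (8/5 - P - P² - P*(107 - P)) = 23/5 - P - P² - P*(107 - P))
E(q(-6, 13)) + a = (23/5 - 108*(-10 + 5*(-6))) + 49373 = (23/5 - 108*(-10 - 30)) + 49373 = (23/5 - 108*(-40)) + 49373 = (23/5 + 4320) + 49373 = 21623/5 + 49373 = 268488/5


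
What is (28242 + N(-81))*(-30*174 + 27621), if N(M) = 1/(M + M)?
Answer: 11387680267/18 ≈ 6.3265e+8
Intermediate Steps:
N(M) = 1/(2*M)
(28242 + N(-81))*(-30*174 + 27621) = (28242 + (½)/(-81))*(-30*174 + 27621) = (28242 + (½)*(-1/81))*(-5220 + 27621) = (28242 - 1/162)*22401 = (4575203/162)*22401 = 11387680267/18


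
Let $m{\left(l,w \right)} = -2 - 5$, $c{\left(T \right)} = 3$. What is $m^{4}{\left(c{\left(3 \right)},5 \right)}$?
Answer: $2401$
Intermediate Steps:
$m{\left(l,w \right)} = -7$
$m^{4}{\left(c{\left(3 \right)},5 \right)} = \left(-7\right)^{4} = 2401$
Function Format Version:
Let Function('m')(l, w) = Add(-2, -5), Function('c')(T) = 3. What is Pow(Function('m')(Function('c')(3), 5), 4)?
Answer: 2401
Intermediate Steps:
Function('m')(l, w) = -7
Pow(Function('m')(Function('c')(3), 5), 4) = Pow(-7, 4) = 2401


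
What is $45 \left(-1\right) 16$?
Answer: $-720$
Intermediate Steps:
$45 \left(-1\right) 16 = \left(-45\right) 16 = -720$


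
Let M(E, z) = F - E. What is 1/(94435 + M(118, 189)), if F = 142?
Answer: 1/94459 ≈ 1.0587e-5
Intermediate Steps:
M(E, z) = 142 - E
1/(94435 + M(118, 189)) = 1/(94435 + (142 - 1*118)) = 1/(94435 + (142 - 118)) = 1/(94435 + 24) = 1/94459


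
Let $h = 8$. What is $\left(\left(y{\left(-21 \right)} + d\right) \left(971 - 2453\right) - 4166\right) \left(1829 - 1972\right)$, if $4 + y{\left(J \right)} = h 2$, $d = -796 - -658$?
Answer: $-26106938$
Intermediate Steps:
$d = -138$ ($d = -796 + 658 = -138$)
$y{\left(J \right)} = 12$ ($y{\left(J \right)} = -4 + 8 \cdot 2 = -4 + 16 = 12$)
$\left(\left(y{\left(-21 \right)} + d\right) \left(971 - 2453\right) - 4166\right) \left(1829 - 1972\right) = \left(\left(12 - 138\right) \left(971 - 2453\right) - 4166\right) \left(1829 - 1972\right) = \left(- 126 \left(971 - 2453\right) - 4166\right) \left(-143\right) = \left(\left(-126\right) \left(-1482\right) - 4166\right) \left(-143\right) = \left(186732 - 4166\right) \left(-143\right) = 182566 \left(-143\right) = -26106938$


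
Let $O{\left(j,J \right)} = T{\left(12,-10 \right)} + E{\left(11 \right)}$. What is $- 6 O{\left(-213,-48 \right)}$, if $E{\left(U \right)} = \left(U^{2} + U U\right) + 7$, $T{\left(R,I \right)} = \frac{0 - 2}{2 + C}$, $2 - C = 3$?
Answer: $-1482$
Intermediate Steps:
$C = -1$ ($C = 2 - 3 = -1$)
$T{\left(R,I \right)} = -2$ ($T{\left(R,I \right)} = \frac{0 - 2}{2 - 1} = - \frac{2}{1} = \left(-2\right) 1 = -2$)
$E{\left(U \right)} = 7 + 2 U^{2}$ ($E{\left(U \right)} = \left(U^{2} + U^{2}\right) + 7 = 2 U^{2} + 7 = 7 + 2 U^{2}$)
$O{\left(j,J \right)} = 247$ ($O{\left(j,J \right)} = -2 + \left(7 + 2 \cdot 11^{2}\right) = -2 + \left(7 + 2 \cdot 121\right) = -2 + \left(7 + 242\right) = -2 + 249 = 247$)
$- 6 O{\left(-213,-48 \right)} = \left(-6\right) 247 = -1482$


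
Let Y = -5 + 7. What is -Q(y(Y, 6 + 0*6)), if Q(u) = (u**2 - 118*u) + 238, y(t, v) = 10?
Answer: 842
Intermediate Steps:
Y = 2
Q(u) = 238 + u**2 - 118*u
-Q(y(Y, 6 + 0*6)) = -(238 + 10**2 - 118*10) = -(238 + 100 - 1180) = -1*(-842) = 842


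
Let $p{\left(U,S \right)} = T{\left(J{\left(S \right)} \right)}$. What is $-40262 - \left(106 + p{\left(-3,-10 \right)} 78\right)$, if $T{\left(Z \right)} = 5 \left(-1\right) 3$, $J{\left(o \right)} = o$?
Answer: $-39198$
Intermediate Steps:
$T{\left(Z \right)} = -15$ ($T{\left(Z \right)} = \left(-5\right) 3 = -15$)
$p{\left(U,S \right)} = -15$
$-40262 - \left(106 + p{\left(-3,-10 \right)} 78\right) = -40262 - \left(106 - 1170\right) = -40262 - -1064 = -40262 + 1064 = -39198$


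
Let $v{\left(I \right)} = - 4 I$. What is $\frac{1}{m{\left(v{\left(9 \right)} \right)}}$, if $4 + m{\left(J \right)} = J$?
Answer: $- \frac{1}{40} \approx -0.025$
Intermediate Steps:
$m{\left(J \right)} = -4 + J$
$\frac{1}{m{\left(v{\left(9 \right)} \right)}} = \frac{1}{-4 - 36} = \frac{1}{-40} = - \frac{1}{40}$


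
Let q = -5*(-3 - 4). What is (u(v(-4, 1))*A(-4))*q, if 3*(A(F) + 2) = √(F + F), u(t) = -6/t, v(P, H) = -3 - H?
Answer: -105 + 35*I*√2 ≈ -105.0 + 49.497*I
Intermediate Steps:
A(F) = -2 + √2*√F/3 (A(F) = -2 + √(F + F)/3 = -2 + √(2*F)/3 = -2 + (√2*√F)/3 = -2 + √2*√F/3)
q = 35 (q = -5*(-7) = 35)
(u(v(-4, 1))*A(-4))*q = ((-6/(-3 - 1*1))*(-2 + √2*√(-4)/3))*35 = ((-6/(-3 - 1))*(-2 + √2*(2*I)/3))*35 = ((-6/(-4))*(-2 + 2*I*√2/3))*35 = ((-6*(-¼))*(-2 + 2*I*√2/3))*35 = (3*(-2 + 2*I*√2/3)/2)*35 = (-3 + I*√2)*35 = -105 + 35*I*√2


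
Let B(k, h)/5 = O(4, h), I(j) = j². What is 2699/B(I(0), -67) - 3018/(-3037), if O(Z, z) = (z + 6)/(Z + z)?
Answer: 517322859/926285 ≈ 558.49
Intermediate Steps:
O(Z, z) = (6 + z)/(Z + z)
B(k, h) = 5*(6 + h)/(4 + h) (B(k, h) = 5*((6 + h)/(4 + h)) = 5*(6 + h)/(4 + h))
2699/B(I(0), -67) - 3018/(-3037) = 2699/((5*(6 - 67)/(4 - 67))) - 3018/(-3037) = 2699/((5*(-61)/(-63))) - 3018*(-1/3037) = 2699/((5*(-1/63)*(-61))) + 3018/3037 = 2699/(305/63) + 3018/3037 = 2699*(63/305) + 3018/3037 = 170037/305 + 3018/3037 = 517322859/926285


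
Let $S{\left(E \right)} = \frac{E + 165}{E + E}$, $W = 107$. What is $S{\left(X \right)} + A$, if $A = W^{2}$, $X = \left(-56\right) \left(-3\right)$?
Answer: $\frac{1282399}{112} \approx 11450.0$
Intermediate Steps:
$X = 168$
$A = 11449$ ($A = 107^{2} = 11449$)
$S{\left(E \right)} = \frac{165 + E}{2 E}$
$S{\left(X \right)} + A = \frac{165 + 168}{2 \cdot 168} + 11449 = \frac{1}{2} \cdot \frac{1}{168} \cdot 333 + 11449 = \frac{111}{112} + 11449 = \frac{1282399}{112}$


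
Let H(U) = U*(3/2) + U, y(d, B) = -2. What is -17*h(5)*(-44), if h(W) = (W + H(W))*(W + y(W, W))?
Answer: 39270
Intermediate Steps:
H(U) = 5*U/2 (H(U) = U*(3*(1/2)) + U = U*(3/2) + U = 3*U/2 + U = 5*U/2)
h(W) = 7*W*(-2 + W)/2 (h(W) = (W + 5*W/2)*(W - 2) = (7*W/2)*(-2 + W) = 7*W*(-2 + W)/2)
-17*h(5)*(-44) = -119*5*(-2 + 5)/2*(-44) = -119*5*3/2*(-44) = -17*105/2*(-44) = -1785/2*(-44) = 39270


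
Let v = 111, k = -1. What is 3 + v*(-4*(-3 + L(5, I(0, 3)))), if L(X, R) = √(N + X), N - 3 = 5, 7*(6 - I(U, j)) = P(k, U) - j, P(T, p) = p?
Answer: 1335 - 444*√13 ≈ -265.86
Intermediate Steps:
I(U, j) = 6 - U/7 + j/7 (I(U, j) = 6 - (U - j)/7 = 6 + (-U/7 + j/7) = 6 - U/7 + j/7)
N = 8 (N = 3 + 5 = 8)
L(X, R) = √(8 + X)
3 + v*(-4*(-3 + L(5, I(0, 3)))) = 3 + 111*(-4*(-3 + √(8 + 5))) = 3 + 111*(-4*(-3 + √13)) = 3 + 111*(12 - 4*√13) = 3 + (1332 - 444*√13) = 1335 - 444*√13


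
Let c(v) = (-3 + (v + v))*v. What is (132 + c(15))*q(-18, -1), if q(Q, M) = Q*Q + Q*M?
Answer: 183654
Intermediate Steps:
c(v) = v*(-3 + 2*v) (c(v) = (-3 + 2*v)*v = v*(-3 + 2*v))
q(Q, M) = Q**2 + M*Q
(132 + c(15))*q(-18, -1) = (132 + 15*(-3 + 2*15))*(-18*(-1 - 18)) = (132 + 15*(-3 + 30))*(-18*(-19)) = (132 + 15*27)*342 = (132 + 405)*342 = 537*342 = 183654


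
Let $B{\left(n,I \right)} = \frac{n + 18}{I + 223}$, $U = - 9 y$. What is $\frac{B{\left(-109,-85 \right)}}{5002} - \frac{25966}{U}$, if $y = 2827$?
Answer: $\frac{5973797101}{5854230756} \approx 1.0204$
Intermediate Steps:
$U = -25443$ ($U = \left(-9\right) 2827 = -25443$)
$B{\left(n,I \right)} = \frac{18 + n}{223 + I}$
$\frac{B{\left(-109,-85 \right)}}{5002} - \frac{25966}{U} = \frac{\frac{1}{223 - 85} \left(18 - 109\right)}{5002} - \frac{25966}{-25443} = \frac{1}{138} \left(-91\right) \frac{1}{5002} - - \frac{25966}{25443} = \frac{1}{138} \left(-91\right) \frac{1}{5002} + \frac{25966}{25443} = \left(- \frac{91}{138}\right) \frac{1}{5002} + \frac{25966}{25443} = - \frac{91}{690276} + \frac{25966}{25443} = \frac{5973797101}{5854230756}$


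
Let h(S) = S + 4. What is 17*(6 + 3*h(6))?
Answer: 612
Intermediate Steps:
h(S) = 4 + S
17*(6 + 3*h(6)) = 17*(6 + 3*(4 + 6)) = 17*(6 + 3*10) = 17*(6 + 30) = 17*36 = 612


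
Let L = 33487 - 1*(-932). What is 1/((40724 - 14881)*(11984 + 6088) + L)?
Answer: 1/467069115 ≈ 2.1410e-9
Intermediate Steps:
L = 34419 (L = 33487 + 932 = 34419)
1/((40724 - 14881)*(11984 + 6088) + L) = 1/((40724 - 14881)*(11984 + 6088) + 34419) = 1/(25843*18072 + 34419) = 1/(467034696 + 34419) = 1/467069115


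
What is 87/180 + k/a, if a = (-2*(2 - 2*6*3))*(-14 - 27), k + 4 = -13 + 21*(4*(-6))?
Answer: 7007/10455 ≈ 0.67021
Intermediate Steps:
k = -521 (k = -4 + (-13 + 21*(4*(-6))) = -4 + (-13 + 21*(-24)) = -4 + (-13 - 504) = -4 - 517 = -521)
a = -2788 (a = -2*(2 - 12*3)*(-41) = -2*(2 - 36)*(-41) = -2*(-34)*(-41) = 68*(-41) = -2788)
87/180 + k/a = 87/180 - 521/(-2788) = 87*(1/180) - 521*(-1/2788) = 29/60 + 521/2788 = 7007/10455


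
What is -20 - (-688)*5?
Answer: 3420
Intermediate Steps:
-20 - (-688)*5 = -20 - 86*(-40) = -20 + 3440 = 3420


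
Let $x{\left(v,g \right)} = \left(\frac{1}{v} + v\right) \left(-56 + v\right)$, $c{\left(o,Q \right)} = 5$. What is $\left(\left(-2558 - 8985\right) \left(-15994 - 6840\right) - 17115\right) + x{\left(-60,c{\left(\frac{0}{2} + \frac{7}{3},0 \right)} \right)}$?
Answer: $\frac{3953440634}{15} \approx 2.6356 \cdot 10^{8}$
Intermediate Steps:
$x{\left(v,g \right)} = \left(-56 + v\right) \left(v + \frac{1}{v}\right)$ ($x{\left(v,g \right)} = \left(v + \frac{1}{v}\right) \left(-56 + v\right) = \left(-56 + v\right) \left(v + \frac{1}{v}\right)$)
$\left(\left(-2558 - 8985\right) \left(-15994 - 6840\right) - 17115\right) + x{\left(-60,c{\left(\frac{0}{2} + \frac{7}{3},0 \right)} \right)} = \left(\left(-2558 - 8985\right) \left(-15994 - 6840\right) - 17115\right) + \left(1 + \left(-60\right)^{2} - -3360 - \frac{56}{-60}\right) = \left(\left(-11543\right) \left(-22834\right) - 17115\right) + \left(1 + 3600 + 3360 - - \frac{14}{15}\right) = \left(263572862 - 17115\right) + \left(1 + 3600 + 3360 + \frac{14}{15}\right) = 263555747 + \frac{104429}{15} = \frac{3953440634}{15}$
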